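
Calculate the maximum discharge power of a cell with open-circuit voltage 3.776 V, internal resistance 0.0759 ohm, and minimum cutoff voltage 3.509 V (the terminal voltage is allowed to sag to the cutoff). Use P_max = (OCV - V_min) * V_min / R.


P_max = (OCV - V_min) * V_min / R = (3.776 - 3.509) * 3.509 / 0.0759 = 0.267 * 3.509 / 0.0759 = 12.34 W

12.34 W


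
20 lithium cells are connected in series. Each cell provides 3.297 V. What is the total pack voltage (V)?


Series voltages add: 20 * 3.297 V = 65.94 V

65.94 V


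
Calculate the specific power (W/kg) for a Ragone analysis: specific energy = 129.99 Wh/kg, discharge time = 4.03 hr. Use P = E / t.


P_specific = E / t = 129.99 / 4.03 = 32.26 W/kg

32.26 W/kg


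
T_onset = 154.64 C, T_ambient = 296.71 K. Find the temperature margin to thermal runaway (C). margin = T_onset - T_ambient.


Convert: T_ambient = 296.71 K = 23.56 C
margin = 154.64 - 23.56 = 131.08 C

131.08 C


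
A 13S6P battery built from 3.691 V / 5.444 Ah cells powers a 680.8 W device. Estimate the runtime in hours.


Step 1: E_pack = Ns * V_cell * Np * C_cell = 13 * 3.691 * 6 * 5.444 = 1567.3 Wh
Step 2: t = E_pack / P = 1567.3 / 680.8 = 2.302 hr

2.302 hr


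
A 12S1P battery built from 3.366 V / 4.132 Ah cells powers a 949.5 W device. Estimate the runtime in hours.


Step 1: E_pack = Ns * V_cell * Np * C_cell = 12 * 3.366 * 1 * 4.132 = 166.9 Wh
Step 2: t = E_pack / P = 166.9 / 949.5 = 0.1758 hr

0.1758 hr


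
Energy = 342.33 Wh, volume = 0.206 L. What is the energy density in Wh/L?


ED = E / V = 342.33 / 0.206 = 1662 Wh/L

1662 Wh/L


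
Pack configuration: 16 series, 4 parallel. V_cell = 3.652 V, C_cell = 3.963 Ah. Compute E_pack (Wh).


E = Ns * Vcell * Np * Ccell = 16 * 3.652 * 4 * 3.963 = 926.3 Wh

926.3 Wh


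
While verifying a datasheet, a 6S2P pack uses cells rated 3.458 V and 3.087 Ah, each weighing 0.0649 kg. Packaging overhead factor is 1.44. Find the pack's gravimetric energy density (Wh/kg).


Step 1: V_pack = 6 * 3.458 = 20.748 V
Step 2: C_pack = 2 * 3.087 = 6.174 Ah
Step 3: E_pack = V_pack * C_pack = 20.748 * 6.174 = 128.1 Wh
Step 4: m_pack = 6 * 2 * 0.0649 * 1.44 = 1.1215 kg
Step 5: ED = E_pack / m_pack = 128.1 / 1.1215 = 114.2 Wh/kg

114.2 Wh/kg


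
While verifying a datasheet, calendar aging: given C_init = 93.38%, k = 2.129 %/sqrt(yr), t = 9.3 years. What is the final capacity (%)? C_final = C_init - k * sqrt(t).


Step 1: sqrt(9.3 yr) = 3.0496
Step 2: drop = 2.129 * 3.0496 = 6.4926
Step 3: C_final = 93.38 - 6.4926 = 86.89%

86.89%


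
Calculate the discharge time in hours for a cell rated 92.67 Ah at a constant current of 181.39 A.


Runtime = 92.67 Ah / 181.39 A = 0.5109 hr

0.5109 hr


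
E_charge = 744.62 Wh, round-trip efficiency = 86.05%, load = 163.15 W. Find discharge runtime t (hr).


Step 1: E_discharge = eta/100 * E_charge = 86.05/100 * 744.62 = 640.75 Wh
Step 2: t = E_discharge / P = 640.75 / 163.15 = 3.927 hr

3.927 hr


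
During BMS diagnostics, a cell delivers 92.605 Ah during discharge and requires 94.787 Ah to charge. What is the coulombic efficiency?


eta_c = Q_dis / Q_chg * 100 = 92.605 / 94.787 * 100 = 97.70%

97.70%


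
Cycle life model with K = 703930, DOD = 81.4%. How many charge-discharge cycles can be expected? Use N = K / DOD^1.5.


DOD^1.5 = 734.41
N = K / DOD^1.5 = 703930 / 734.41 = 958.5

958.5 cycles


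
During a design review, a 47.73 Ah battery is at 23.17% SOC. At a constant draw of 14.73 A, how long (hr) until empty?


Step 1: remaining = SOC/100 * C_total = 23.17/100 * 47.73 = 11.059 Ah
Step 2: t = remaining / I = 11.059 / 14.73 = 0.7508 hr

0.7508 hr


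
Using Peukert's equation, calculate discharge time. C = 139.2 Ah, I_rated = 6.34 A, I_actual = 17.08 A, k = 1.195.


t_rated = C / I_rated = 139.2 / 6.34 = 21.956 hr
(I_rated/I)^k = (0.37119)^1.195 = 0.30596
t = t_rated * (I_rated/I)^k = 21.956 * 0.30596 = 6.718 hr

6.718 hr


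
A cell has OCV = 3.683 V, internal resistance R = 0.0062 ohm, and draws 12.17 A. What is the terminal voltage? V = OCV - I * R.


V = OCV - I*R = 3.683 - 12.17 * 0.0062 = 3.608 V

3.608 V


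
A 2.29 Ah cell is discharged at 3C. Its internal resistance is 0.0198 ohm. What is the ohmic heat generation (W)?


Step 1: I = C_rate * capacity = 3 * 2.29 = 6.87 A
Step 2: Q = I^2 * R = 6.87^2 * 0.0198 = 47.197 * 0.0198 = 0.9345 W

0.9345 W


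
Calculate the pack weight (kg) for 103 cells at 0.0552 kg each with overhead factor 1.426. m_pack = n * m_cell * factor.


Cell mass sum = 103 * 0.0552 = 5.6856 kg
With overhead 1.426: m_pack = 5.6856 * 1.426 = 8.108 kg

8.108 kg


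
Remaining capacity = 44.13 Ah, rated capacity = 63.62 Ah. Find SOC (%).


SOC = (remaining / total) * 100 = (44.13 / 63.62) * 100 = 69.36%

69.36%


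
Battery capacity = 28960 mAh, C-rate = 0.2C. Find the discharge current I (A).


Convert: capacity = 28960 mAh = 28.96 Ah
At 0.2C: I = 0.2 * 28.96 Ah = 5.792 A

5.792 A


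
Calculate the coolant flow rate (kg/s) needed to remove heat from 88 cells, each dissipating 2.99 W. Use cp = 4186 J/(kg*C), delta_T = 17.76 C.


Step 1: Total heat Q = 88 * 2.99 W = 263.12 W
Step 2: denom = cp * dT = 4186 * 17.76 = 74343
Step 3: m_dot = 263.12 / 74343 = 0.003539 kg/s

0.003539 kg/s


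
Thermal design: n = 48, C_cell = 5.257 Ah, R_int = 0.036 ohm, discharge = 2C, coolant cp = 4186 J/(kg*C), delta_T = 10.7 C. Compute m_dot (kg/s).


Step 1: I = 2 * 5.257 = 10.514 A
Step 2: Q_cell = I^2 * R = 10.514^2 * 0.036 = 3.9796 W
Step 3: Q_total = 48 * 3.9796 = 191.02 W
Step 4: m_dot = Q_total / (cp * dT) = 191.02 / (4186 * 10.7) = 0.004265 kg/s

0.004265 kg/s


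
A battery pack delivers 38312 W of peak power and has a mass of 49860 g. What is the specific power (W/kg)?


Convert: m = 49860 g = 49.86 kg
Specific power = 38312 W / 49.86 kg = 768.4 W/kg

768.4 W/kg


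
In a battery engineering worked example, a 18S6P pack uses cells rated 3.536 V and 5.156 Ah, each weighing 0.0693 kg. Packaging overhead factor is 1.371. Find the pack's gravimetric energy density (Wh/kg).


Step 1: V_pack = 18 * 3.536 = 63.648 V
Step 2: C_pack = 6 * 5.156 = 30.936 Ah
Step 3: E_pack = V_pack * C_pack = 63.648 * 30.936 = 1969 Wh
Step 4: m_pack = 18 * 6 * 0.0693 * 1.371 = 10.261 kg
Step 5: ED = E_pack / m_pack = 1969 / 10.261 = 191.9 Wh/kg

191.9 Wh/kg


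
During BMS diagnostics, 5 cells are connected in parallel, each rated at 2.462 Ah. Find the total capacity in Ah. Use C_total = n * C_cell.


Parallel capacities add: 5 * 2.462 Ah = 12.31 Ah

12.31 Ah


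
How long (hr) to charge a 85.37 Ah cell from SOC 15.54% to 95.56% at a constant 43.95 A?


delta_Ah = 85.37 * (95.56 - 15.54) / 100 = 68.313 Ah
t = delta_Ah / I = 68.313 / 43.95 = 1.554 hr

1.554 hr


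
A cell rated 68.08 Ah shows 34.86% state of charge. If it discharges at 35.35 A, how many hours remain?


Step 1: remaining = SOC/100 * C_total = 34.86/100 * 68.08 = 23.733 Ah
Step 2: t = remaining / I = 23.733 / 35.35 = 0.6714 hr

0.6714 hr


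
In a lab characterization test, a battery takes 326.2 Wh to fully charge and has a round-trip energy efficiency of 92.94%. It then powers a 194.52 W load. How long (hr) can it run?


Step 1: E_discharge = eta/100 * E_charge = 92.94/100 * 326.2 = 303.17 Wh
Step 2: t = E_discharge / P = 303.17 / 194.52 = 1.559 hr

1.559 hr


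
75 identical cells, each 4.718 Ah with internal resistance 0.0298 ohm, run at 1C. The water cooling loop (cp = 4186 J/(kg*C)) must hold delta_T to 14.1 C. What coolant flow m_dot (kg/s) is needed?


Step 1: I = 1 * 4.718 = 4.718 A
Step 2: Q_cell = I^2 * R = 4.718^2 * 0.0298 = 0.66333 W
Step 3: Q_total = 75 * 0.66333 = 49.75 W
Step 4: m_dot = Q_total / (cp * dT) = 49.75 / (4186 * 14.1) = 8.429e-04 kg/s

8.429e-04 kg/s


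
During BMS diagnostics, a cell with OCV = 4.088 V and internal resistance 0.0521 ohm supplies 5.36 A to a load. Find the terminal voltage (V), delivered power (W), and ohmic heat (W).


Step 1: V_terminal = OCV - I*R = 4.088 - 5.36 * 0.0521 = 3.8087 V
Step 2: P_out = V_terminal * I = 3.8087 * 5.36 = 20.41 W
Step 3: Q = I^2 * R = 5.36^2 * 0.0521 = 1.497 W

V=3.8087 V, P=20.41 W, Q=1.497 W


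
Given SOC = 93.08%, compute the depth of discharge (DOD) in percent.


DOD = 100 - SOC = 100 - 93.08 = 6.92%

6.92%


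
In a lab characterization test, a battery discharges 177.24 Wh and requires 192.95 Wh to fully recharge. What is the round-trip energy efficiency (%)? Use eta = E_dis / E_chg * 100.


eta_e = E_dis / E_chg * 100 = 177.24 / 192.95 * 100 = 91.86%

91.86%


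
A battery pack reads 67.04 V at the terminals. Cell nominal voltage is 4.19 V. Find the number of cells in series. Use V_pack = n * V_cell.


n = V_pack / V_cell = 67.04 / 4.19 = 16

16


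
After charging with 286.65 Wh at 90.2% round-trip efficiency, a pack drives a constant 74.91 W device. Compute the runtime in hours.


Step 1: E_discharge = eta/100 * E_charge = 90.2/100 * 286.65 = 258.56 Wh
Step 2: t = E_discharge / P = 258.56 / 74.91 = 3.452 hr

3.452 hr


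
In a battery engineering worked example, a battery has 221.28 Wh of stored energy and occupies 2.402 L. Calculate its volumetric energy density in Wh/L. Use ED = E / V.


Volumetric ED = 221.28 Wh / 2.402 L = 92.12 Wh/L

92.12 Wh/L


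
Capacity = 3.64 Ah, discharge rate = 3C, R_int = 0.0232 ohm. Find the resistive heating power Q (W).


Step 1: I = C_rate * capacity = 3 * 3.64 = 10.92 A
Step 2: Q = I^2 * R = 10.92^2 * 0.0232 = 119.25 * 0.0232 = 2.767 W

2.767 W


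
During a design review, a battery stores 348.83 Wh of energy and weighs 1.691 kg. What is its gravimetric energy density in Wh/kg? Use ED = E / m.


Specific energy = 348.83 Wh / 1.691 kg = 206.3 Wh/kg

206.3 Wh/kg


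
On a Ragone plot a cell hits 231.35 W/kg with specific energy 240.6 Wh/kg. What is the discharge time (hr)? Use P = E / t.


t = E / P = 240.6 / 231.35 = 1.040 hr

1.040 hr


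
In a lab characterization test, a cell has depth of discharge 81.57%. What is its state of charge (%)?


SOC = 100 - DOD = 100 - 81.57 = 18.43%

18.43%


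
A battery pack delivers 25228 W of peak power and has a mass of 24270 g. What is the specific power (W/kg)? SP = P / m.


Convert: m = 24270 g = 24.27 kg
SP = P / m = 25228 / 24.27 = 1039 W/kg

1039 W/kg


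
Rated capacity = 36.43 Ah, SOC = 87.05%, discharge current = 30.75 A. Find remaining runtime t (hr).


Step 1: remaining = SOC/100 * C_total = 87.05/100 * 36.43 = 31.712 Ah
Step 2: t = remaining / I = 31.712 / 30.75 = 1.031 hr

1.031 hr


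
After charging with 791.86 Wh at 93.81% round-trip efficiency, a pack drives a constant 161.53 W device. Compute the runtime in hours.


Step 1: E_discharge = eta/100 * E_charge = 93.81/100 * 791.86 = 742.84 Wh
Step 2: t = E_discharge / P = 742.84 / 161.53 = 4.599 hr

4.599 hr


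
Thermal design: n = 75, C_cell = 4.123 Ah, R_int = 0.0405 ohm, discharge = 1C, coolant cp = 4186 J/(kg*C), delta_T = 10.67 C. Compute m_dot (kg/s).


Step 1: I = 1 * 4.123 = 4.123 A
Step 2: Q_cell = I^2 * R = 4.123^2 * 0.0405 = 0.68846 W
Step 3: Q_total = 75 * 0.68846 = 51.635 W
Step 4: m_dot = Q_total / (cp * dT) = 51.635 / (4186 * 10.67) = 0.001156 kg/s

0.001156 kg/s


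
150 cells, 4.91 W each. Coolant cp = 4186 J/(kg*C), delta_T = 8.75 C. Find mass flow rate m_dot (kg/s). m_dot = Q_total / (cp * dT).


Q_total = 150 * 4.91 = 736.5 W
m_dot = Q_total / (cp * dT) = 736.5 / (4186 * 8.75) = 0.02011 kg/s

0.02011 kg/s


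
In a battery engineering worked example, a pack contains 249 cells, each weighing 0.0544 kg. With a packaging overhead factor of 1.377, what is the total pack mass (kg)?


m_pack = n * m_cell * overhead = 249 * 0.0544 * 1.377 = 18.65 kg

18.65 kg


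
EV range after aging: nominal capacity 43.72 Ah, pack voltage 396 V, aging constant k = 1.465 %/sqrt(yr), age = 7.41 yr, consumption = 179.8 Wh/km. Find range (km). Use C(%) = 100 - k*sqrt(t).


Step 1: capacity retention = 100 - 1.465 * sqrt(7.41) = 100 - 1.465 * 2.7221 = 96.012%
Step 2: C_now = 43.72 * 96.012/100 = 41.976 Ah
Step 3: E_pack = V * C_now = 396 * 41.976 = 16622 Wh
Step 4: range = E_pack / consumption = 16622 / 179.8 = 92.45 km

92.45 km


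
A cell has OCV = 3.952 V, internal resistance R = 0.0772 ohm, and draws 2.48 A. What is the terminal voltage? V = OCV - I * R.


V = OCV - I*R = 3.952 - 2.48 * 0.0772 = 3.761 V

3.761 V


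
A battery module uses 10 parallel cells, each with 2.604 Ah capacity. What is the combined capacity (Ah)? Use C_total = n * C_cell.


C_total = 10 * 2.604 = 26.04 Ah

26.04 Ah


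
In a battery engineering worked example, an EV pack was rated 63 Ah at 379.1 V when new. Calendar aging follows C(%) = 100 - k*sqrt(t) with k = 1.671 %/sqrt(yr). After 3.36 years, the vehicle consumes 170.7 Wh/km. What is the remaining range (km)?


Step 1: capacity retention = 100 - 1.671 * sqrt(3.36) = 100 - 1.671 * 1.833 = 96.937%
Step 2: C_now = 63 * 96.937/100 = 61.07 Ah
Step 3: E_pack = V * C_now = 379.1 * 61.07 = 23152 Wh
Step 4: range = E_pack / consumption = 23152 / 170.7 = 135.6 km

135.6 km


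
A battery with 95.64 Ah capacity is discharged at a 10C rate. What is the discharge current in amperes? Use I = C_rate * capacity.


I = C_rate * capacity = 10 * 95.64 = 956.4 A

956.4 A


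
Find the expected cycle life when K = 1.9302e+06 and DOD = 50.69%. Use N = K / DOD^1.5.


DOD^1.5 = 360.9
N = K / DOD^1.5 = 1.9302e+06 / 360.9 = 5348

5348 cycles


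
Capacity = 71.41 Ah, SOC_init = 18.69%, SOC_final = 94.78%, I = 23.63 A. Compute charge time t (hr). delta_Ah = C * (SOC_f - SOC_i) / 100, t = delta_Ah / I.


delta_Ah = 71.41 * (94.78 - 18.69) / 100 = 54.336 Ah
t = delta_Ah / I = 54.336 / 23.63 = 2.299 hr

2.299 hr


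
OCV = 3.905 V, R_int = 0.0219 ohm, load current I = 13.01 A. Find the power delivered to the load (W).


Step 1: V_terminal = OCV - I*R = 3.905 - 13.01 * 0.0219 = 3.6201 V
Step 2: P_out = V_terminal * I = 3.6201 * 13.01 = 47.10 W

47.10 W


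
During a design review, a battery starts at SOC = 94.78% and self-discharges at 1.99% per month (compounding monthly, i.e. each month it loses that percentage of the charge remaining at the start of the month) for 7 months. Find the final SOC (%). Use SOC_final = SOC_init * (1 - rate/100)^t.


Monthly retention factor = 1 - 1.99/100 = 0.9801
Over 7 months: factor^7 = 0.86875
SOC_final = 94.78 * 0.86875 = 82.34%

82.34%


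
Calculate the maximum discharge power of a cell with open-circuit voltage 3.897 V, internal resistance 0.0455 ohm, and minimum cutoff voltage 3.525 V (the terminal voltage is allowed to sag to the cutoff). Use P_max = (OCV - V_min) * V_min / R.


P_max = (OCV - V_min) * V_min / R = (3.897 - 3.525) * 3.525 / 0.0455 = 0.372 * 3.525 / 0.0455 = 28.82 W

28.82 W


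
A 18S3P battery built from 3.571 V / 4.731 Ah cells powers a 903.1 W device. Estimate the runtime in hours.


Step 1: E_pack = Ns * V_cell * Np * C_cell = 18 * 3.571 * 3 * 4.731 = 912.3 Wh
Step 2: t = E_pack / P = 912.3 / 903.1 = 1.010 hr

1.010 hr


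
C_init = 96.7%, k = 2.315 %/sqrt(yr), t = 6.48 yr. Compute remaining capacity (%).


sqrt(t) = sqrt(6.48) = 2.5456
C_final = 96.7 - 2.315 * 2.5456 = 90.81%

90.81%


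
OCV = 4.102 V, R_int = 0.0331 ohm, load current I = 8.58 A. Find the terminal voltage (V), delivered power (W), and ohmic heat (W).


Step 1: V_terminal = OCV - I*R = 4.102 - 8.58 * 0.0331 = 3.818 V
Step 2: P_out = V_terminal * I = 3.818 * 8.58 = 32.76 W
Step 3: Q = I^2 * R = 8.58^2 * 0.0331 = 2.437 W

V=3.818 V, P=32.76 W, Q=2.437 W


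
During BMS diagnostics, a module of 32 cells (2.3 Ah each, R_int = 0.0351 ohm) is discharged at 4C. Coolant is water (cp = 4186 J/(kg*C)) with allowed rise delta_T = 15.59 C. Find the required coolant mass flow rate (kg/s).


Step 1: I = 4 * 2.3 = 9.2 A
Step 2: Q_cell = I^2 * R = 9.2^2 * 0.0351 = 2.9709 W
Step 3: Q_total = 32 * 2.9709 = 95.069 W
Step 4: m_dot = Q_total / (cp * dT) = 95.069 / (4186 * 15.59) = 0.001457 kg/s

0.001457 kg/s


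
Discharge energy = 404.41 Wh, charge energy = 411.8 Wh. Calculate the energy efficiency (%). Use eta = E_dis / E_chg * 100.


Round-trip efficiency = 404.41/411.8 * 100% = 98.21%

98.21%


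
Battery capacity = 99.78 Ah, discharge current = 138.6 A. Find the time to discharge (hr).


t = capacity / current = 99.78 / 138.6 = 0.7199 hr

0.7199 hr


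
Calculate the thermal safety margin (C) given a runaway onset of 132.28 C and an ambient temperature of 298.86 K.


Convert: T_ambient = 298.86 K = 25.71 C
margin = 132.28 - 25.71 = 106.57 C

106.57 C


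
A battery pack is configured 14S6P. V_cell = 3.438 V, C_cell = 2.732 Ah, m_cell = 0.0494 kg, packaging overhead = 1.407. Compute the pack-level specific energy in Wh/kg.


Step 1: V_pack = 14 * 3.438 = 48.132 V
Step 2: C_pack = 6 * 2.732 = 16.392 Ah
Step 3: E_pack = V_pack * C_pack = 48.132 * 16.392 = 788.98 Wh
Step 4: m_pack = 14 * 6 * 0.0494 * 1.407 = 5.8385 kg
Step 5: ED = E_pack / m_pack = 788.98 / 5.8385 = 135.1 Wh/kg

135.1 Wh/kg


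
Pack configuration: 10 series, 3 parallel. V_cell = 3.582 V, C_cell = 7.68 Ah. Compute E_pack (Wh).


V_pack = 10 * 3.582 = 35.82 V
C_pack = 3 * 7.68 = 23.04 Ah
E = V_pack * C_pack = 35.82 * 23.04 = 825.3 Wh

825.3 Wh


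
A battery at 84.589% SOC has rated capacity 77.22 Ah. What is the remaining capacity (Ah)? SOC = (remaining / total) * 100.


remaining = SOC / 100 * total = 84.589 / 100 * 77.22 = 65.32 Ah

65.32 Ah


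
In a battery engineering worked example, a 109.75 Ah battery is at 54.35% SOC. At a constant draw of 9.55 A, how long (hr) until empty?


Step 1: remaining = SOC/100 * C_total = 54.35/100 * 109.75 = 59.649 Ah
Step 2: t = remaining / I = 59.649 / 9.55 = 6.246 hr

6.246 hr


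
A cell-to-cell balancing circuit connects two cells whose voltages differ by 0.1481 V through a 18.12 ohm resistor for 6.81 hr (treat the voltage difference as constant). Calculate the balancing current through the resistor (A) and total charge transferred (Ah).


First, Ohm's law: I_bal = 0.1481 V / 18.12 ohm = 0.0081733 A
Then Q = I * t = 0.0081733 A * 6.81 hr = 0.05566 Ah

I=0.0081733 A, Q=0.05566 Ah


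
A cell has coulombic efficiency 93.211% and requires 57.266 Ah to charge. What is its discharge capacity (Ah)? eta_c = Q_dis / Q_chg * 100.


Q_dis = eta/100 * Q_chg = 93.211/100 * 57.266 = 53.38 Ah

53.38 Ah


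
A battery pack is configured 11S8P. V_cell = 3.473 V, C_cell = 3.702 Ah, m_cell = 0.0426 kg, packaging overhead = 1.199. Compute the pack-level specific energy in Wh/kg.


Step 1: V_pack = 11 * 3.473 = 38.203 V
Step 2: C_pack = 8 * 3.702 = 29.616 Ah
Step 3: E_pack = V_pack * C_pack = 38.203 * 29.616 = 1131.4 Wh
Step 4: m_pack = 11 * 8 * 0.0426 * 1.199 = 4.4948 kg
Step 5: ED = E_pack / m_pack = 1131.4 / 4.4948 = 251.7 Wh/kg

251.7 Wh/kg


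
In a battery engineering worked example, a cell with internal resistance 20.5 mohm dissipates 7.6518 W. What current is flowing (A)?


Convert: R = 20.5 mohm = 0.0205 ohm
I = sqrt(Q / R) = sqrt(7.6518 / 0.0205) = sqrt(373.26) = 19.32 A

19.32 A


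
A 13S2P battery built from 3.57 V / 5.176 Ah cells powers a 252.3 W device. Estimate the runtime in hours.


Step 1: E_pack = Ns * V_cell * Np * C_cell = 13 * 3.57 * 2 * 5.176 = 480.44 Wh
Step 2: t = E_pack / P = 480.44 / 252.3 = 1.904 hr

1.904 hr


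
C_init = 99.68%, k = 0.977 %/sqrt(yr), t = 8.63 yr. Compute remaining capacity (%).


sqrt(t) = sqrt(8.63) = 2.9377
C_final = 99.68 - 0.977 * 2.9377 = 96.81%

96.81%


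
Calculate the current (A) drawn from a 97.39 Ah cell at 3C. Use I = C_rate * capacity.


At 3C: I = 3 * 97.39 Ah = 292.17 A

292.17 A


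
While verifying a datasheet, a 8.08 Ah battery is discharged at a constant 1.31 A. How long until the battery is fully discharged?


t = capacity / current = 8.08 / 1.31 = 6.168 hr

6.168 hr


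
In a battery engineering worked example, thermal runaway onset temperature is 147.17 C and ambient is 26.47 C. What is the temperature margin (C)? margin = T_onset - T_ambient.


Safety margin = 147.17 C - 26.47 C = 120.7 C

120.7 C


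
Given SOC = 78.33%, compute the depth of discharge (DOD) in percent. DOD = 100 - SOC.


DOD = 100 - SOC = 100 - 78.33 = 21.67%

21.67%


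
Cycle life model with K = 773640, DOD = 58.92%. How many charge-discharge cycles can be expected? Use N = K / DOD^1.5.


Step 1: DOD^1.5 = 58.92^1.5 = 452.27
Step 2: N = 773640 / 452.27 = 1711 cycles

1711 cycles


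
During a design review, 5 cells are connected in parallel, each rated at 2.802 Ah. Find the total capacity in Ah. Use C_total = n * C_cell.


C_total = 5 * 2.802 = 14.01 Ah

14.01 Ah


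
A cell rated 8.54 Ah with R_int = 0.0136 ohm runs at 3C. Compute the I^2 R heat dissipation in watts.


Step 1: I = C_rate * capacity = 3 * 8.54 = 25.62 A
Step 2: Q = I^2 * R = 25.62^2 * 0.0136 = 656.38 * 0.0136 = 8.927 W

8.927 W


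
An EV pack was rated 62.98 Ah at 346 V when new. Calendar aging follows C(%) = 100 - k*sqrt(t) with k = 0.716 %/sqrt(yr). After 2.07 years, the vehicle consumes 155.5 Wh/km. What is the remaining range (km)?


Step 1: capacity retention = 100 - 0.716 * sqrt(2.07) = 100 - 0.716 * 1.4387 = 98.97%
Step 2: C_now = 62.98 * 98.97/100 = 62.331 Ah
Step 3: E_pack = V * C_now = 346 * 62.331 = 21567 Wh
Step 4: range = E_pack / consumption = 21567 / 155.5 = 138.7 km

138.7 km


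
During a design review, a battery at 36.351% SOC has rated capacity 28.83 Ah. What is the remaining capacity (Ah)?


remaining = SOC / 100 * total = 36.351 / 100 * 28.83 = 10.48 Ah

10.48 Ah


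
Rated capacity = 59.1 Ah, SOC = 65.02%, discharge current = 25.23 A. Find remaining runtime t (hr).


Step 1: remaining = SOC/100 * C_total = 65.02/100 * 59.1 = 38.427 Ah
Step 2: t = remaining / I = 38.427 / 25.23 = 1.523 hr

1.523 hr


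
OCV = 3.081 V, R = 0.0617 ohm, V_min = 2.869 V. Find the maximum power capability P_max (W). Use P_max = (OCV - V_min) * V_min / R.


P_max = (OCV - V_min) * V_min / R = (3.081 - 2.869) * 2.869 / 0.0617 = 0.212 * 2.869 / 0.0617 = 9.858 W

9.858 W


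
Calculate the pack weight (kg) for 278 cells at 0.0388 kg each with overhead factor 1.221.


Cell mass sum = 278 * 0.0388 = 10.786 kg
With overhead 1.221: m_pack = 10.786 * 1.221 = 13.17 kg

13.17 kg


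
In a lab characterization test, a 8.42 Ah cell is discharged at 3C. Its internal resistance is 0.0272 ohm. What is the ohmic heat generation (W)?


Step 1: I = C_rate * capacity = 3 * 8.42 = 25.26 A
Step 2: Q = I^2 * R = 25.26^2 * 0.0272 = 638.07 * 0.0272 = 17.36 W

17.36 W


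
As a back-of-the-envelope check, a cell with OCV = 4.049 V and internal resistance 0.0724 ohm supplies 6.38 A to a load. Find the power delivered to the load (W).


Step 1: V_terminal = OCV - I*R = 4.049 - 6.38 * 0.0724 = 3.5871 V
Step 2: P_out = V_terminal * I = 3.5871 * 6.38 = 22.89 W

22.89 W


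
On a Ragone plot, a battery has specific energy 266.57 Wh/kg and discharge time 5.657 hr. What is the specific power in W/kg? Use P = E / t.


P_specific = E / t = 266.57 / 5.657 = 47.12 W/kg

47.12 W/kg


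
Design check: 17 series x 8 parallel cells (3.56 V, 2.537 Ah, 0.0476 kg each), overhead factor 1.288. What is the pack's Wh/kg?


Step 1: V_pack = 17 * 3.56 = 60.52 V
Step 2: C_pack = 8 * 2.537 = 20.296 Ah
Step 3: E_pack = V_pack * C_pack = 60.52 * 20.296 = 1228.3 Wh
Step 4: m_pack = 17 * 8 * 0.0476 * 1.288 = 8.338 kg
Step 5: ED = E_pack / m_pack = 1228.3 / 8.338 = 147.3 Wh/kg

147.3 Wh/kg


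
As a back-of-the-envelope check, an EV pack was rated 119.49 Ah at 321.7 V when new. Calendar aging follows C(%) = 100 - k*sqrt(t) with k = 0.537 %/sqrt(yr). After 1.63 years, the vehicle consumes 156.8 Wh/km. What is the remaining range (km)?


Step 1: capacity retention = 100 - 0.537 * sqrt(1.63) = 100 - 0.537 * 1.2767 = 99.314%
Step 2: C_now = 119.49 * 99.314/100 = 118.67 Ah
Step 3: E_pack = V * C_now = 321.7 * 118.67 = 38176 Wh
Step 4: range = E_pack / consumption = 38176 / 156.8 = 243.5 km

243.5 km


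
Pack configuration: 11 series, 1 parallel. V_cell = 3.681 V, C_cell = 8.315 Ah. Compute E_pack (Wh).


E = Ns * Vcell * Np * Ccell = 11 * 3.681 * 1 * 8.315 = 336.7 Wh

336.7 Wh


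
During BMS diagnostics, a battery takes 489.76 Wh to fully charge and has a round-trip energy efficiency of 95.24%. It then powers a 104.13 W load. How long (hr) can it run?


Step 1: E_discharge = eta/100 * E_charge = 95.24/100 * 489.76 = 466.45 Wh
Step 2: t = E_discharge / P = 466.45 / 104.13 = 4.479 hr

4.479 hr


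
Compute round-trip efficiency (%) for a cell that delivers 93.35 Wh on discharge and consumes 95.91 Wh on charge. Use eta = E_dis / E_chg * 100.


Round-trip efficiency = 93.35/95.91 * 100% = 97.33%

97.33%


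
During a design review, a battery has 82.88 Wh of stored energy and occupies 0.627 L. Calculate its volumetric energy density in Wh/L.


ED = E / V = 82.88 / 0.627 = 132.2 Wh/L

132.2 Wh/L


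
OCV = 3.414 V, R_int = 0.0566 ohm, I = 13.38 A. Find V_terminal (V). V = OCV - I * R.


IR drop = 13.38 * 0.0566 = 0.75731 V
V = 3.414 - 0.75731 = 2.657 V

2.657 V


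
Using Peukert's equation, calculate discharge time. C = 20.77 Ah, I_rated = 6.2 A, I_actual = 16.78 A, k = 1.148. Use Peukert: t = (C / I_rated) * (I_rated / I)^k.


t_rated = C / I_rated = 20.77 / 6.2 = 3.35 hr
(I_rated/I)^k = (0.36949)^1.148 = 0.31887
t = t_rated * (I_rated/I)^k = 3.35 * 0.31887 = 1.068 hr

1.068 hr


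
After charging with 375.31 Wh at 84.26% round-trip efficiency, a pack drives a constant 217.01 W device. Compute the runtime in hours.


Step 1: E_discharge = eta/100 * E_charge = 84.26/100 * 375.31 = 316.24 Wh
Step 2: t = E_discharge / P = 316.24 / 217.01 = 1.457 hr

1.457 hr


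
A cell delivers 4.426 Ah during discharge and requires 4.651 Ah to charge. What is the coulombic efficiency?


Coulombic efficiency = 4.426/4.651 * 100% = 95.16%

95.16%


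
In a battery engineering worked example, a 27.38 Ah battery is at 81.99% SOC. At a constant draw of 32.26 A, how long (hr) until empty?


Step 1: remaining = SOC/100 * C_total = 81.99/100 * 27.38 = 22.449 Ah
Step 2: t = remaining / I = 22.449 / 32.26 = 0.6959 hr

0.6959 hr


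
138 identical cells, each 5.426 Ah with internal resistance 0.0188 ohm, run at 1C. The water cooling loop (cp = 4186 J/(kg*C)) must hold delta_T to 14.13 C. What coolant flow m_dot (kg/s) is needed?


Step 1: I = 1 * 5.426 = 5.426 A
Step 2: Q_cell = I^2 * R = 5.426^2 * 0.0188 = 0.5535 W
Step 3: Q_total = 138 * 0.5535 = 76.383 W
Step 4: m_dot = Q_total / (cp * dT) = 76.383 / (4186 * 14.13) = 0.001291 kg/s

0.001291 kg/s


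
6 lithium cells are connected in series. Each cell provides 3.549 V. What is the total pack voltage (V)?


Series voltages add: 6 * 3.549 V = 21.294 V

21.294 V


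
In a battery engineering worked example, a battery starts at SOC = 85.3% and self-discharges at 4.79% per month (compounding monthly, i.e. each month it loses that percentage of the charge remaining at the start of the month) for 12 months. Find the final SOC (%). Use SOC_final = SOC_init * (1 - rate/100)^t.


Monthly retention factor = 1 - 4.79/100 = 0.9521
Over 12 months: factor^12 = 0.55487
SOC_final = 85.3 * 0.55487 = 47.33%

47.33%


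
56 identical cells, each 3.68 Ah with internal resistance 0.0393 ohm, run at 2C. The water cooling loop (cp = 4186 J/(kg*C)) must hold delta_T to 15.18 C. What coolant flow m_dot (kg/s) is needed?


Step 1: I = 2 * 3.68 = 7.36 A
Step 2: Q_cell = I^2 * R = 7.36^2 * 0.0393 = 2.1289 W
Step 3: Q_total = 56 * 2.1289 = 119.22 W
Step 4: m_dot = Q_total / (cp * dT) = 119.22 / (4186 * 15.18) = 0.001876 kg/s

0.001876 kg/s


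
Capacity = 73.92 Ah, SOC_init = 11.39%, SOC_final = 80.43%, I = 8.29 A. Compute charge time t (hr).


delta_Ah = 73.92 * (80.43 - 11.39) / 100 = 51.034 Ah
t = delta_Ah / I = 51.034 / 8.29 = 6.156 hr

6.156 hr


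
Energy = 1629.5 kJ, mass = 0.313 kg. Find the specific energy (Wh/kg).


Convert: E = 1629.5 kJ = 452.64 Wh
ED = E / m = 452.64 / 0.313 = 1446 Wh/kg

1446 Wh/kg


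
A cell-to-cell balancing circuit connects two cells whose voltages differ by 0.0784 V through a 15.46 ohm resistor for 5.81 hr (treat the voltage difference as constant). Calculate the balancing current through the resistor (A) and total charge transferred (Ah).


First, Ohm's law: I_bal = 0.0784 V / 15.46 ohm = 0.0050712 A
Then Q = I * t = 0.0050712 A * 5.81 hr = 0.02946 Ah

I=0.0050712 A, Q=0.02946 Ah


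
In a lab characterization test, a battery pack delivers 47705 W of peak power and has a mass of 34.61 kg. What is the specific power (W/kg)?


Specific power = 47705 W / 34.61 kg = 1378 W/kg

1378 W/kg


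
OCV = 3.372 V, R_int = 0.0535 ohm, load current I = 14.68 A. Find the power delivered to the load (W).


Step 1: V_terminal = OCV - I*R = 3.372 - 14.68 * 0.0535 = 2.5866 V
Step 2: P_out = V_terminal * I = 2.5866 * 14.68 = 37.97 W

37.97 W


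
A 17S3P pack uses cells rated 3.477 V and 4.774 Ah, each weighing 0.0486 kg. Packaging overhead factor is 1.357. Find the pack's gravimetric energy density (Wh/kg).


Step 1: V_pack = 17 * 3.477 = 59.109 V
Step 2: C_pack = 3 * 4.774 = 14.322 Ah
Step 3: E_pack = V_pack * C_pack = 59.109 * 14.322 = 846.56 Wh
Step 4: m_pack = 17 * 3 * 0.0486 * 1.357 = 3.3635 kg
Step 5: ED = E_pack / m_pack = 846.56 / 3.3635 = 251.7 Wh/kg

251.7 Wh/kg


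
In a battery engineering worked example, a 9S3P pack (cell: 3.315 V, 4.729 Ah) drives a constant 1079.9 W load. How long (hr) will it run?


Step 1: E_pack = Ns * V_cell * Np * C_cell = 9 * 3.315 * 3 * 4.729 = 423.27 Wh
Step 2: t = E_pack / P = 423.27 / 1079.9 = 0.3920 hr

0.3920 hr


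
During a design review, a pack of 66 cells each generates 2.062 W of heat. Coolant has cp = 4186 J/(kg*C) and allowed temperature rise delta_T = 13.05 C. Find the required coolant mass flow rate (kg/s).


Step 1: Total heat Q = 66 * 2.062 W = 136.09 W
Step 2: denom = cp * dT = 4186 * 13.05 = 54627
Step 3: m_dot = 136.09 / 54627 = 0.002491 kg/s

0.002491 kg/s


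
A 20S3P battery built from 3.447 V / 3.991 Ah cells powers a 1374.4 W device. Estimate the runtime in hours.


Step 1: E_pack = Ns * V_cell * Np * C_cell = 20 * 3.447 * 3 * 3.991 = 825.42 Wh
Step 2: t = E_pack / P = 825.42 / 1374.4 = 0.6006 hr

0.6006 hr


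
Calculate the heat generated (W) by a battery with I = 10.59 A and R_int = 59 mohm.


Convert: R = 59 mohm = 0.059 ohm
Q = I^2 * R = 10.59^2 * 0.059 = 6.617 W

6.617 W


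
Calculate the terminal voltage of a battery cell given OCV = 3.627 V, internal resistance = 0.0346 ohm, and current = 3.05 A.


IR drop = 3.05 * 0.0346 = 0.10553 V
V = 3.627 - 0.10553 = 3.521 V

3.521 V


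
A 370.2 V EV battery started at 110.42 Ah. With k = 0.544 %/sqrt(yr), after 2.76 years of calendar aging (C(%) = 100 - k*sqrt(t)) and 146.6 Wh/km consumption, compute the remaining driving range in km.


Step 1: capacity retention = 100 - 0.544 * sqrt(2.76) = 100 - 0.544 * 1.6613 = 99.096%
Step 2: C_now = 110.42 * 99.096/100 = 109.42 Ah
Step 3: E_pack = V * C_now = 370.2 * 109.42 = 40507 Wh
Step 4: range = E_pack / consumption = 40507 / 146.6 = 276.3 km

276.3 km


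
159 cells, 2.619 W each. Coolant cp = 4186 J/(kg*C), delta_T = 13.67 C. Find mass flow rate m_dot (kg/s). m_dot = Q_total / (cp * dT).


Q_total = 159 * 2.619 = 416.42 W
m_dot = Q_total / (cp * dT) = 416.42 / (4186 * 13.67) = 0.007277 kg/s

0.007277 kg/s


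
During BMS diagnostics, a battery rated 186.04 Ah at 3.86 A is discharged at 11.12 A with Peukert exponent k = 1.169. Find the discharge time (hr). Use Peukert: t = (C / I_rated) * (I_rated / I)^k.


t_rated = C / I_rated = 186.04 / 3.86 = 48.197 hr
(I_rated/I)^k = (0.34712)^1.169 = 0.29028
t = t_rated * (I_rated/I)^k = 48.197 * 0.29028 = 13.99 hr

13.99 hr


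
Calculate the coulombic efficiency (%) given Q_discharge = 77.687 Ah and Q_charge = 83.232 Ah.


eta_c = Q_dis / Q_chg * 100 = 77.687 / 83.232 * 100 = 93.34%

93.34%


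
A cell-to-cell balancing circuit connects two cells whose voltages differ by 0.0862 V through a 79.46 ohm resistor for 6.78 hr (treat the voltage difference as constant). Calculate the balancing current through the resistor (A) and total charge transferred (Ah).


I_bal = dV / R = 0.0862 / 79.46 = 0.0010848 A
Q = I_bal * t = 0.0010848 * 6.78 = 0.007355 Ah

I=0.0010848 A, Q=0.007355 Ah


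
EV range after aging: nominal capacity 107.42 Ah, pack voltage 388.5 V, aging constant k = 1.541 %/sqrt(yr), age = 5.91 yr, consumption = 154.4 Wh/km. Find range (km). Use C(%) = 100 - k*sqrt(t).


Step 1: capacity retention = 100 - 1.541 * sqrt(5.91) = 100 - 1.541 * 2.431 = 96.254%
Step 2: C_now = 107.42 * 96.254/100 = 103.4 Ah
Step 3: E_pack = V * C_now = 388.5 * 103.4 = 40171 Wh
Step 4: range = E_pack / consumption = 40171 / 154.4 = 260.2 km

260.2 km


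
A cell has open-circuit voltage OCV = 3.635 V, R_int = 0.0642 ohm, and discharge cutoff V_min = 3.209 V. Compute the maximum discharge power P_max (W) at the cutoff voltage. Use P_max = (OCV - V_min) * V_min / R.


dV = OCV - V_min = 0.426 V (so I_max = dV / R)
P_max = dV * V_min / R = 0.426 * 3.209 / 0.0642 = 21.29 W

21.29 W


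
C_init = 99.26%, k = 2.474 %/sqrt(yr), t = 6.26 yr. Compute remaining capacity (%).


sqrt(t) = sqrt(6.26) = 2.502
C_final = 99.26 - 2.474 * 2.502 = 93.07%

93.07%


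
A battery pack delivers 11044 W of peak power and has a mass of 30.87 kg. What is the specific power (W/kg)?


SP = P / m = 11044 / 30.87 = 357.8 W/kg

357.8 W/kg


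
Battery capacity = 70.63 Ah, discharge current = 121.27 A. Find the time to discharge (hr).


t = capacity / current = 70.63 / 121.27 = 0.5824 hr

0.5824 hr


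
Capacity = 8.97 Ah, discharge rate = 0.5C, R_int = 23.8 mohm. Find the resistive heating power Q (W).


Convert: R = 23.8 mohm = 0.0238 ohm
Step 1: I = C_rate * capacity = 0.5 * 8.97 = 4.485 A
Step 2: Q = I^2 * R = 4.485^2 * 0.0238 = 20.115 * 0.0238 = 0.4787 W

0.4787 W


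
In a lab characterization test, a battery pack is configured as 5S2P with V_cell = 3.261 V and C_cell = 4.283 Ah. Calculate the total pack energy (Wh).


V_pack = 5 * 3.261 = 16.305 V
C_pack = 2 * 4.283 = 8.566 Ah
E = V_pack * C_pack = 16.305 * 8.566 = 139.7 Wh

139.7 Wh


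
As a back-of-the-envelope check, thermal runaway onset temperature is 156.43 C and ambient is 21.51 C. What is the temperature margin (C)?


Safety margin = 156.43 C - 21.51 C = 134.92 C

134.92 C


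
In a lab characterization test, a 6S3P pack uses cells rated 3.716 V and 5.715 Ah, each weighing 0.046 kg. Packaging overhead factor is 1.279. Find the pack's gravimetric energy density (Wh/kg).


Step 1: V_pack = 6 * 3.716 = 22.296 V
Step 2: C_pack = 3 * 5.715 = 17.145 Ah
Step 3: E_pack = V_pack * C_pack = 22.296 * 17.145 = 382.26 Wh
Step 4: m_pack = 6 * 3 * 0.046 * 1.279 = 1.059 kg
Step 5: ED = E_pack / m_pack = 382.26 / 1.059 = 361.0 Wh/kg

361.0 Wh/kg


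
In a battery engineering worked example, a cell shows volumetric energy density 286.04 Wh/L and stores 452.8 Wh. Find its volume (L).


V = E / ED = 452.8 / 286.04 = 1.583 L

1.583 L


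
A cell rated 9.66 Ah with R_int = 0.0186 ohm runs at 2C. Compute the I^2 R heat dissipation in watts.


Step 1: I = C_rate * capacity = 2 * 9.66 = 19.32 A
Step 2: Q = I^2 * R = 19.32^2 * 0.0186 = 373.26 * 0.0186 = 6.943 W

6.943 W


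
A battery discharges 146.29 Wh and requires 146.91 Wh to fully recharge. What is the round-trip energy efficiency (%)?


Round-trip efficiency = 146.29/146.91 * 100% = 99.58%

99.58%


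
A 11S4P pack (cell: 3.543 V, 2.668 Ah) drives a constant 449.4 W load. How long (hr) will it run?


Step 1: E_pack = Ns * V_cell * Np * C_cell = 11 * 3.543 * 4 * 2.668 = 415.92 Wh
Step 2: t = E_pack / P = 415.92 / 449.4 = 0.9255 hr

0.9255 hr


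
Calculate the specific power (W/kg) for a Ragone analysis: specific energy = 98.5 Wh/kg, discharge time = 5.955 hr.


Specific power = 98.5 Wh/kg / 5.955 hr = 16.54 W/kg

16.54 W/kg


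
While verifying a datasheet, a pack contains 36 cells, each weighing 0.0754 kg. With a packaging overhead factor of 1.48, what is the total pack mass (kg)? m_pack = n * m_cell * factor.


Cell mass sum = 36 * 0.0754 = 2.7144 kg
With overhead 1.48: m_pack = 2.7144 * 1.48 = 4.017 kg

4.017 kg


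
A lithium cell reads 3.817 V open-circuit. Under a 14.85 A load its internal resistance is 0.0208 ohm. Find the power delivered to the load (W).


Step 1: V_terminal = OCV - I*R = 3.817 - 14.85 * 0.0208 = 3.5081 V
Step 2: P_out = V_terminal * I = 3.5081 * 14.85 = 52.10 W

52.10 W


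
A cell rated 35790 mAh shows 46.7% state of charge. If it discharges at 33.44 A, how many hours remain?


Convert: C_total = 35790 mAh = 35.79 Ah
Step 1: remaining = SOC/100 * C_total = 46.7/100 * 35.79 = 16.714 Ah
Step 2: t = remaining / I = 16.714 / 33.44 = 0.4998 hr

0.4998 hr


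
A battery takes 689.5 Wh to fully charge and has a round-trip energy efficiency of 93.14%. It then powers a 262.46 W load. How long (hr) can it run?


Step 1: E_discharge = eta/100 * E_charge = 93.14/100 * 689.5 = 642.2 Wh
Step 2: t = E_discharge / P = 642.2 / 262.46 = 2.447 hr

2.447 hr


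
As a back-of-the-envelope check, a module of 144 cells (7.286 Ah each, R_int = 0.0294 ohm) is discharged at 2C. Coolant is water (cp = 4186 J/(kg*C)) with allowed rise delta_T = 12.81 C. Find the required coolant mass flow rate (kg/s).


Step 1: I = 2 * 7.286 = 14.572 A
Step 2: Q_cell = I^2 * R = 14.572^2 * 0.0294 = 6.2429 W
Step 3: Q_total = 144 * 6.2429 = 898.98 W
Step 4: m_dot = Q_total / (cp * dT) = 898.98 / (4186 * 12.81) = 0.01676 kg/s

0.01676 kg/s


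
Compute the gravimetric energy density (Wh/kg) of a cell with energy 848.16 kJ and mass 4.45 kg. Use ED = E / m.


Convert: E = 848.16 kJ = 235.6 Wh
ED = E / m = 235.6 / 4.45 = 52.94 Wh/kg

52.94 Wh/kg


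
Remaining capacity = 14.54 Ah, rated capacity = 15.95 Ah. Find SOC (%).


SOC% = 14.54 / 15.95 * 100 = 91.16%

91.16%


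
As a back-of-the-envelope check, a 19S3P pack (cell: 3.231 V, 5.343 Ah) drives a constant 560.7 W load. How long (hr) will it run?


Step 1: E_pack = Ns * V_cell * Np * C_cell = 19 * 3.231 * 3 * 5.343 = 984 Wh
Step 2: t = E_pack / P = 984 / 560.7 = 1.755 hr

1.755 hr


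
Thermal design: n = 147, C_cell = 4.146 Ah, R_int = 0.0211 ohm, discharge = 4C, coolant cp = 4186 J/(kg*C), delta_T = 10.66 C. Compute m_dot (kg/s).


Step 1: I = 4 * 4.146 = 16.584 A
Step 2: Q_cell = I^2 * R = 16.584^2 * 0.0211 = 5.8031 W
Step 3: Q_total = 147 * 5.8031 = 853.06 W
Step 4: m_dot = Q_total / (cp * dT) = 853.06 / (4186 * 10.66) = 0.01912 kg/s

0.01912 kg/s


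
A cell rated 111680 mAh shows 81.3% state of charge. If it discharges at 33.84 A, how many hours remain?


Convert: C_total = 111680 mAh = 111.68 Ah
Step 1: remaining = SOC/100 * C_total = 81.3/100 * 111.68 = 90.796 Ah
Step 2: t = remaining / I = 90.796 / 33.84 = 2.683 hr

2.683 hr


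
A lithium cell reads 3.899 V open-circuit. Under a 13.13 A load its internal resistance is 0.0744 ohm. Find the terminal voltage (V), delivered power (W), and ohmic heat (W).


Step 1: V_terminal = OCV - I*R = 3.899 - 13.13 * 0.0744 = 2.9221 V
Step 2: P_out = V_terminal * I = 2.9221 * 13.13 = 38.37 W
Step 3: Q = I^2 * R = 13.13^2 * 0.0744 = 12.83 W

V=2.9221 V, P=38.37 W, Q=12.83 W


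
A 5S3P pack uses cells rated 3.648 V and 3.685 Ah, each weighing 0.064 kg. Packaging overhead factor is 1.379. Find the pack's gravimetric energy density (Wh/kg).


Step 1: V_pack = 5 * 3.648 = 18.24 V
Step 2: C_pack = 3 * 3.685 = 11.055 Ah
Step 3: E_pack = V_pack * C_pack = 18.24 * 11.055 = 201.64 Wh
Step 4: m_pack = 5 * 3 * 0.064 * 1.379 = 1.3238 kg
Step 5: ED = E_pack / m_pack = 201.64 / 1.3238 = 152.3 Wh/kg

152.3 Wh/kg
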